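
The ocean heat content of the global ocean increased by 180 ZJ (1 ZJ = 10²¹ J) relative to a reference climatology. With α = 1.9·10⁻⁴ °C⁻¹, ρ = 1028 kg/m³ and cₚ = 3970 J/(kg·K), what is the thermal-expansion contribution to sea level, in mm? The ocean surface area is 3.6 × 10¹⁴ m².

Δh = 23 mm

Per unit area: Q = 180×10²¹ / (3.6×10¹⁴) = 5×10⁸ J/m²
Δh = αQ/(ρcₚ) = 1.9×10⁻⁴ × 5×10⁸ / (1028 × 3970) ≈ 0.023278 m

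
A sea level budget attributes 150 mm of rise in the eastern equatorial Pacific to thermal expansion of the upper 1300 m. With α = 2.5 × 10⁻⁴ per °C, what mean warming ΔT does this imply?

ΔT = Δh/(αH) = 0.15 / (2.5×10⁻⁴ × 1300) ≈ 0.4615 °C

ΔT ≈ 0.46 °C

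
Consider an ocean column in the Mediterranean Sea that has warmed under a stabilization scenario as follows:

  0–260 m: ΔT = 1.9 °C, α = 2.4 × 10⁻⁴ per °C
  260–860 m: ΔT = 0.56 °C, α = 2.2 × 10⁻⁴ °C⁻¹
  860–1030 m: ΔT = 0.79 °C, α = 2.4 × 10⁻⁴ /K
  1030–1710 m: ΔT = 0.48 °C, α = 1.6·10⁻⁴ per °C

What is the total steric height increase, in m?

0–260 m: 1.9 × 260 × 2.4×10⁻⁴ = 0.11856 m
600 × 0.56 × 2.2×10⁻⁴ = 0.07392 m
Layer 3: 170 × 0.79 × 2.4×10⁻⁴ = 0.032232 m
Layer 4: 680 × 1.6×10⁻⁴ × 0.48 = 0.052224 m
Δh = 0.11856 + 0.07392 + 0.032232 + 0.052224 = 0.276936 m ≈ 0.28 m

0.28 m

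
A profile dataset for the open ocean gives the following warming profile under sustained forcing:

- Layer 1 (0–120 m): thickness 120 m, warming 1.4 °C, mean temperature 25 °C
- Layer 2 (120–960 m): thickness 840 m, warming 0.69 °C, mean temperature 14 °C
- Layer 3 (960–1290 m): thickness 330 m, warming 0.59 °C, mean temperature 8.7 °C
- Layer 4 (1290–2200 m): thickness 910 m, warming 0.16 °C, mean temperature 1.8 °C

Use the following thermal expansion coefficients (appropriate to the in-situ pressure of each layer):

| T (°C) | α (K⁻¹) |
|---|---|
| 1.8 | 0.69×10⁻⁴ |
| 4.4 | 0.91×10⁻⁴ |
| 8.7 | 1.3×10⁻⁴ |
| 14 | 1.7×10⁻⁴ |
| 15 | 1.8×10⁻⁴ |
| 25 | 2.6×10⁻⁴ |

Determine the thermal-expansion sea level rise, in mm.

Δh ≈ 180 mm

Layer 1 at 25 °C → α = 2.6×10⁻⁴ K⁻¹
Layer 2 at 14 °C → α = 1.7×10⁻⁴ K⁻¹
Layer 3 at 8.7 °C → α = 1.3×10⁻⁴ K⁻¹
Layer 4 at 1.8 °C → α = 0.69×10⁻⁴ K⁻¹
2.6×10⁻⁴ × 1.4 × 120 = 0.04368 m
120–960 m: 840 × 0.69 × 1.7×10⁻⁴ = 0.098532 m
960–1290 m: 330 × 1.3×10⁻⁴ × 0.59 = 0.025311 m
1290–2200 m: 0.69×10⁻⁴ × 0.16 × 910 = 0.0100464 m
Δh = 0.04368 + 0.098532 + 0.025311 + 0.0100464 = 0.1775694 m ≈ 180 mm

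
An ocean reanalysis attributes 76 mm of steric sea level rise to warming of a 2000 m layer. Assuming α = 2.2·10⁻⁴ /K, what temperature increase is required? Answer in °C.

ΔT ≈ 0.17 °C

ΔT = Δh/(αH) = 0.076 / (2.2×10⁻⁴ × 2000) ≈ 0.1727 °C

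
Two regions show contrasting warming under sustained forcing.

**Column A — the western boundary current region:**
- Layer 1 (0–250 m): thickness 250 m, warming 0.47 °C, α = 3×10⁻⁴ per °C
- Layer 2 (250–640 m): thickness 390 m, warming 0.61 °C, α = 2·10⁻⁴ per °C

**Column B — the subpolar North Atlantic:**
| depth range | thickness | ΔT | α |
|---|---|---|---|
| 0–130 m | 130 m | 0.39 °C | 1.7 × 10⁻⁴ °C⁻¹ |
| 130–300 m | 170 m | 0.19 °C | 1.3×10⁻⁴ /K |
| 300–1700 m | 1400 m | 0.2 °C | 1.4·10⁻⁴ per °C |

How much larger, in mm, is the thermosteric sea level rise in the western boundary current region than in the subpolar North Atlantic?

A 0–250 m: 3×10⁻⁴ × 0.47 × 250 = 0.03525 m
A 0.61 × 2×10⁻⁴ × 390 = 0.04758 m
A total: 0.08283 m
B 0.39 × 1.7×10⁻⁴ × 130 = 0.008619 m
B Layer 2: 170 × 0.19 × 1.3×10⁻⁴ = 0.004199 m
B 300–1700 m: 1.4×10⁻⁴ × 1400 × 0.2 = 0.03920 m
B total: 0.052018 m
Difference: 0.08283 − 0.052018 = 0.030812 m

30.8 mm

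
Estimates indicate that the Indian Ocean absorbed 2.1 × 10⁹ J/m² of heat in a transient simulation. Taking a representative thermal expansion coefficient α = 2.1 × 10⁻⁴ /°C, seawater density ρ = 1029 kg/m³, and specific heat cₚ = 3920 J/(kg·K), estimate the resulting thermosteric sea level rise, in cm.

Δh = αQ/(ρcₚ) = 2.1×10⁻⁴ × 2.1×10⁹ / (1029 × 3920) ≈ 0.10933 m

11 cm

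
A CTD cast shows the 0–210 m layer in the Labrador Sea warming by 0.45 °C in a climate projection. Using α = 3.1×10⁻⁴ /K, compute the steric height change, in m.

Δh = αΔT·H = 3.1×10⁻⁴ × 0.45 × 210 = 0.029295 m

Δh = 0.0293 m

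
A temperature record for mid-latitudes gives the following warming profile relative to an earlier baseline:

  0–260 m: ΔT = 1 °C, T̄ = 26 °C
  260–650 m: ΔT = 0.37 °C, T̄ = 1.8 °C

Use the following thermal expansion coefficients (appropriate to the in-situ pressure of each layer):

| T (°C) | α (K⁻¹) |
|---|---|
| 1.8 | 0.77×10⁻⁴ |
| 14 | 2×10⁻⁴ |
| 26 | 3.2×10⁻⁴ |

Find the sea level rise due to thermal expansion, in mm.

Layer 1 at 26 °C → α = 3.2×10⁻⁴ K⁻¹
Layer 2 at 1.8 °C → α = 0.77×10⁻⁴ K⁻¹
Layer 1: 260 × 1 × 3.2×10⁻⁴ = 0.08320 m
0.37 × 390 × 0.77×10⁻⁴ = 0.0111111 m
Δh = 0.08320 + 0.0111111 = 0.0943111 m ≈ 94.3 mm

Δh = 94.3 mm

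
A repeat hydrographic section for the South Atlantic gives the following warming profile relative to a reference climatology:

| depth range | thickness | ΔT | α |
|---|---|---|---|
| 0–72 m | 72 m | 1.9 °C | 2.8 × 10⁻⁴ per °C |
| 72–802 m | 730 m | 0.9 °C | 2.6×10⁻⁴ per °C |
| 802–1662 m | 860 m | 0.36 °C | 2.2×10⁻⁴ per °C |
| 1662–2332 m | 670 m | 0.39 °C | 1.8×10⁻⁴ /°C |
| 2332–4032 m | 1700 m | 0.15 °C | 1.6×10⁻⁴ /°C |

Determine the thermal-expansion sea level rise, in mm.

0–72 m: 1.9 × 2.8×10⁻⁴ × 72 = 0.038304 m
72–802 m: 730 × 0.9 × 2.6×10⁻⁴ = 0.17082 m
860 × 0.36 × 2.2×10⁻⁴ = 0.068112 m
1662–2332 m: 670 × 1.8×10⁻⁴ × 0.39 = 0.047034 m
Layer 5: 1700 × 1.6×10⁻⁴ × 0.15 = 0.04080 m
Δh = 0.038304 + 0.17082 + 0.068112 + 0.047034 + 0.04080 = 0.36507 m

about 365 mm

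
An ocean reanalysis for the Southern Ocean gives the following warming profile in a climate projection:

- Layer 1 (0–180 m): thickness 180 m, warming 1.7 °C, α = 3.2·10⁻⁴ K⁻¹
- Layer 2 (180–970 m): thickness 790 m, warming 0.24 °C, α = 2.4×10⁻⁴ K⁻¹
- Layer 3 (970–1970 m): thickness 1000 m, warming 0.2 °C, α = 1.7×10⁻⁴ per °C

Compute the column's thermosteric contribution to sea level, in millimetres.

about 177 mm

180 × 1.7 × 3.2×10⁻⁴ = 0.09792 m
Layer 2: 2.4×10⁻⁴ × 0.24 × 790 = 0.045504 m
970–1970 m: 1000 × 1.7×10⁻⁴ × 0.2 = 0.03400 m
Δh = 0.09792 + 0.045504 + 0.03400 = 0.177424 m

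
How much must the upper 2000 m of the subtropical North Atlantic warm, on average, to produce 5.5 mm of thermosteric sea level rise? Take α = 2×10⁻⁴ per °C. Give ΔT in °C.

about 0.0138 °C

ΔT = Δh/(αH) = 0.0055 / (2×10⁻⁴ × 2000) = 0.01375 °C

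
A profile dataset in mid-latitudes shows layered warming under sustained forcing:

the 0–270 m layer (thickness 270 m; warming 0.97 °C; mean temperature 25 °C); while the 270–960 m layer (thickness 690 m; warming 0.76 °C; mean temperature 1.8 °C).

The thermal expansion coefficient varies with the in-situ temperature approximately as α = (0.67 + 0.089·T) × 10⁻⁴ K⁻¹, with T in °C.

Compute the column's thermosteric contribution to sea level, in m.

0.119 m

Layer 1: α = (0.67 + 0.089×25)×10⁻⁴ = 2.895×10⁻⁴ K⁻¹
Layer 2: α = (0.67 + 0.089×1.8)×10⁻⁴ = 0.8302×10⁻⁴ K⁻¹
Layer 1: 0.97 × 2.895×10⁻⁴ × 270 = 0.07582005 m
Layer 2: 0.8302×10⁻⁴ × 0.76 × 690 = 0.043535688 m
Δh = 0.07582005 + 0.043535688 = 0.119355738 m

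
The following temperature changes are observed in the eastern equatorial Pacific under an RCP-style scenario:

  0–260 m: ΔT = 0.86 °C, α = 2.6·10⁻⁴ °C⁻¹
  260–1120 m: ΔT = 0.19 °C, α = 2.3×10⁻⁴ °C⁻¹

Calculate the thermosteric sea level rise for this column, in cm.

Layer 1: 2.6×10⁻⁴ × 260 × 0.86 = 0.058136 m
Layer 2: 0.19 × 2.3×10⁻⁴ × 860 = 0.037582 m
Δh = 0.058136 + 0.037582 = 0.095718 m

about 9.57 cm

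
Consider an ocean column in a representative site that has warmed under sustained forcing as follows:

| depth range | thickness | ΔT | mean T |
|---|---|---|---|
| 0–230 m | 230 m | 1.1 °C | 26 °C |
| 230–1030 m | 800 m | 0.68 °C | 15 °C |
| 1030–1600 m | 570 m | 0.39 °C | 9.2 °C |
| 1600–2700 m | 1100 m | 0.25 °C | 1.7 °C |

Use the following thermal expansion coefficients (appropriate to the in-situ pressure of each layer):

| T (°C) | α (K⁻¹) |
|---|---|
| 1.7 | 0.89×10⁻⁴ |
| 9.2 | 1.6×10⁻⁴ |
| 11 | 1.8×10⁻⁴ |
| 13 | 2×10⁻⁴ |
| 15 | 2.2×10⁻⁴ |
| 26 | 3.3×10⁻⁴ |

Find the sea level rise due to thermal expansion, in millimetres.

Layer 1 at 26 °C → α = 3.3×10⁻⁴ K⁻¹
Layer 2 at 15 °C → α = 2.2×10⁻⁴ K⁻¹
Layer 3 at 9.2 °C → α = 1.6×10⁻⁴ K⁻¹
Layer 4 at 1.7 °C → α = 0.89×10⁻⁴ K⁻¹
230 × 3.3×10⁻⁴ × 1.1 = 0.08349 m
0.68 × 800 × 2.2×10⁻⁴ = 0.11968 m
1030–1600 m: 1.6×10⁻⁴ × 0.39 × 570 = 0.035568 m
1600–2700 m: 1100 × 0.89×10⁻⁴ × 0.25 = 0.024475 m
Δh = 0.08349 + 0.11968 + 0.035568 + 0.024475 = 0.263213 m

260 mm of thermosteric rise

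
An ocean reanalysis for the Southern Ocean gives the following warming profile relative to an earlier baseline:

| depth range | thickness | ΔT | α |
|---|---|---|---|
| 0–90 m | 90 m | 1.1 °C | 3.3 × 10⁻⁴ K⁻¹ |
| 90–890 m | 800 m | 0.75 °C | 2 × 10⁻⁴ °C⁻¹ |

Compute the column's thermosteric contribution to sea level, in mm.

1.1 × 90 × 3.3×10⁻⁴ = 0.03267 m
90–890 m: 2×10⁻⁴ × 800 × 0.75 = 0.12000 m
Δh = 0.03267 + 0.12000 = 0.15267 m ≈ 153 mm

153 mm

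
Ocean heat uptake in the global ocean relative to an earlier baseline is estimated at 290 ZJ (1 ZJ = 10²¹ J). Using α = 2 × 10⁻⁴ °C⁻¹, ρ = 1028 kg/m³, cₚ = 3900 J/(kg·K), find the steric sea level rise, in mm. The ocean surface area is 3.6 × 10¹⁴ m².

Per unit area: Q = 290×10²¹ / (3.6×10¹⁴) ≈ 8.056×10⁸ J/m²
Δh = αQ/(ρcₚ) = 2×10⁻⁴ × 8.056×10⁸ / (1028 × 3900) ≈ 0.040188 m

40.2 mm of thermosteric rise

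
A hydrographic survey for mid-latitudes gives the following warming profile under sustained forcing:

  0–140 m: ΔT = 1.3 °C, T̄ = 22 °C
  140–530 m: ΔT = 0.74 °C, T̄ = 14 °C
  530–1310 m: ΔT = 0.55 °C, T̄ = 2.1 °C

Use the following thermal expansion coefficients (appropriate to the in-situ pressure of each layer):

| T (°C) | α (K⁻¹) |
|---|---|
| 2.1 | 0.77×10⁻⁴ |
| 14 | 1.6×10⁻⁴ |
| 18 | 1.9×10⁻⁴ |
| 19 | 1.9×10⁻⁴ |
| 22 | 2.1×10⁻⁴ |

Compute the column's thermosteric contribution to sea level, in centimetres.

Layer 1 at 22 °C → α = 2.1×10⁻⁴ K⁻¹
Layer 2 at 14 °C → α = 1.6×10⁻⁴ K⁻¹
Layer 3 at 2.1 °C → α = 0.77×10⁻⁴ K⁻¹
Layer 1: 140 × 2.1×10⁻⁴ × 1.3 = 0.03822 m
140–530 m: 1.6×10⁻⁴ × 390 × 0.74 = 0.046176 m
530–1310 m: 780 × 0.55 × 0.77×10⁻⁴ = 0.033033 m
Δh = 0.03822 + 0.046176 + 0.033033 = 0.117429 m ≈ 11.7 cm

11.7 cm of thermosteric rise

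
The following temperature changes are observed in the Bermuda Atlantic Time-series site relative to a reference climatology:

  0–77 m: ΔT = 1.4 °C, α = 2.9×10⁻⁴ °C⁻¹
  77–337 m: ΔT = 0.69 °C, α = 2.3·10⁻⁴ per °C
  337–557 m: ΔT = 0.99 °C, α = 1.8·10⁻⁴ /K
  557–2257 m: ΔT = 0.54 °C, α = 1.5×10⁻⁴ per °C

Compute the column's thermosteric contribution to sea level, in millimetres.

2.9×10⁻⁴ × 77 × 1.4 = 0.031262 m
77–337 m: 0.69 × 2.3×10⁻⁴ × 260 = 0.041262 m
1.8×10⁻⁴ × 220 × 0.99 = 0.039204 m
0.54 × 1700 × 1.5×10⁻⁴ = 0.13770 m
Δh = 0.031262 + 0.041262 + 0.039204 + 0.13770 = 0.249428 m ≈ 249 mm

249 mm of thermosteric rise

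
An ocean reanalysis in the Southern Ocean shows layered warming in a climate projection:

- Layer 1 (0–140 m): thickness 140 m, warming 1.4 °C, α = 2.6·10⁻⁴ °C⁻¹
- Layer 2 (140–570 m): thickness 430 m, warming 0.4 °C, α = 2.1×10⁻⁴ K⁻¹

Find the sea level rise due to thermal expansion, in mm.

about 87.1 mm

1.4 × 140 × 2.6×10⁻⁴ = 0.05096 m
140–570 m: 2.1×10⁻⁴ × 430 × 0.4 = 0.03612 m
Δh = 0.05096 + 0.03612 = 0.08708 m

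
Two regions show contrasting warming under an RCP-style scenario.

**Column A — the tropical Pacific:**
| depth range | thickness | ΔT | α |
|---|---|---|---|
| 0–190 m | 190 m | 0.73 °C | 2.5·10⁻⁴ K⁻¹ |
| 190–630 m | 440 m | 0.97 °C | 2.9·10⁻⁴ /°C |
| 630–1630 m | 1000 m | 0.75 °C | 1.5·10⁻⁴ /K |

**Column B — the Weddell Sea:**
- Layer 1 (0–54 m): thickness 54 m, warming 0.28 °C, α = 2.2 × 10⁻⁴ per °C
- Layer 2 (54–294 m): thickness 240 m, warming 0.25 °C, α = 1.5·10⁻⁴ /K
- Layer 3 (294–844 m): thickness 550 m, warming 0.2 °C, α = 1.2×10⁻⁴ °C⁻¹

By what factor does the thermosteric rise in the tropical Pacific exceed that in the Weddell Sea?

A Layer 1: 2.5×10⁻⁴ × 0.73 × 190 = 0.034675 m
A 2.9×10⁻⁴ × 0.97 × 440 = 0.123772 m
A Layer 3: 1.5×10⁻⁴ × 1000 × 0.75 = 0.11250 m
A total: 0.270947 m
B 0–54 m: 2.2×10⁻⁴ × 54 × 0.28 = 0.0033264 m
B 1.5×10⁻⁴ × 240 × 0.25 = 0.00900 m
B Layer 3: 0.2 × 550 × 1.2×10⁻⁴ = 0.01320 m
B total: 0.0255264 m
Ratio: 0.270947 / 0.0255264 ≈ 10.61

≈ 10.6×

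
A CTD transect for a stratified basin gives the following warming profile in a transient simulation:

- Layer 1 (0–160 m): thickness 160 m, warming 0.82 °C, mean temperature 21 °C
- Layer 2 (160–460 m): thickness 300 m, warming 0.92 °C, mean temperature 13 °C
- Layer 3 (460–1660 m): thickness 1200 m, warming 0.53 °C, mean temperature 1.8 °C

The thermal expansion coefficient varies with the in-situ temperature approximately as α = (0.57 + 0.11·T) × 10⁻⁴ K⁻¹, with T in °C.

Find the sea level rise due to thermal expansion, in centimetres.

14.2 cm

Layer 1: α = (0.57 + 0.11×21)×10⁻⁴ = 2.88×10⁻⁴ K⁻¹
Layer 2: α = (0.57 + 0.11×13)×10⁻⁴ = 2×10⁻⁴ K⁻¹
Layer 3: α = (0.57 + 0.11×1.8)×10⁻⁴ = 0.768×10⁻⁴ K⁻¹
0–160 m: 2.88×10⁻⁴ × 0.82 × 160 = 0.0377856 m
Layer 2: 2×10⁻⁴ × 300 × 0.92 = 0.05520 m
0.53 × 1200 × 0.768×10⁻⁴ = 0.0488448 m
Δh = 0.0377856 + 0.05520 + 0.0488448 = 0.1418304 m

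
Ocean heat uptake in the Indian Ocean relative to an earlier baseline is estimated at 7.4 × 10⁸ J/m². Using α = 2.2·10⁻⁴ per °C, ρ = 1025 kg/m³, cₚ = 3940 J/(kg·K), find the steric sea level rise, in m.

Δh = αQ/(ρcₚ) = 2.2×10⁻⁴ × 7.4×10⁸ / (1025 × 3940) ≈ 0.040312 m

0.0403 m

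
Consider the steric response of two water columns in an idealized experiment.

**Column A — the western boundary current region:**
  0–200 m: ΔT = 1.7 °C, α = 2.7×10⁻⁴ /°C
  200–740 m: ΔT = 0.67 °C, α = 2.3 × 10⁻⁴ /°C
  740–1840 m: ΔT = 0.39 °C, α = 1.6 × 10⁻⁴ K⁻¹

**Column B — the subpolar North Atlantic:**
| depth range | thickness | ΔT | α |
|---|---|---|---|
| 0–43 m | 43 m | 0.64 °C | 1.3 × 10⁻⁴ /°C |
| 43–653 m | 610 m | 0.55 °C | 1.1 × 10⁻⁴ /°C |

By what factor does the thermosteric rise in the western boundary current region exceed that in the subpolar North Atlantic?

A Layer 1: 200 × 1.7 × 2.7×10⁻⁴ = 0.09180 m
A Layer 2: 540 × 0.67 × 2.3×10⁻⁴ = 0.083214 m
A 740–1840 m: 1.6×10⁻⁴ × 0.39 × 1100 = 0.06864 m
A total: 0.243654 m
B 1.3×10⁻⁴ × 0.64 × 43 = 0.0035776 m
B 43–653 m: 1.1×10⁻⁴ × 0.55 × 610 = 0.036905 m
B total: 0.0404826 m
Ratio: 0.243654 / 0.0404826 ≈ 6.019

a factor of 6.0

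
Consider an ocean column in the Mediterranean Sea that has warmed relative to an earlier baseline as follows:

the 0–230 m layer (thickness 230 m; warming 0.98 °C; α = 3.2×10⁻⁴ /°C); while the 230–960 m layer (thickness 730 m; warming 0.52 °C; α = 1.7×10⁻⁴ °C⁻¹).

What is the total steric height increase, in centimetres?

Layer 1: 0.98 × 230 × 3.2×10⁻⁴ = 0.072128 m
730 × 1.7×10⁻⁴ × 0.52 = 0.064532 m
Δh = 0.072128 + 0.064532 = 0.13666 m ≈ 13.7 cm

13.7 cm of thermosteric rise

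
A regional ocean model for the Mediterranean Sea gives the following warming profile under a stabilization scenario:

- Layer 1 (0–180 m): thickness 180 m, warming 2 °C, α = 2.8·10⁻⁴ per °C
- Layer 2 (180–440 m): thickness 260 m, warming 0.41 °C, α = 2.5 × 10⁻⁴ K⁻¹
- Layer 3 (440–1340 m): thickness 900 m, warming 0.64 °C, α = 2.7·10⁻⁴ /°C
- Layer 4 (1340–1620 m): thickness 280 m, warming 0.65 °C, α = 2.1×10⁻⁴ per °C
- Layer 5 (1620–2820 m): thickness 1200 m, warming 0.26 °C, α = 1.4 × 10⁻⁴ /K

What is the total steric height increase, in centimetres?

Layer 1: 180 × 2 × 2.8×10⁻⁴ = 0.10080 m
180–440 m: 2.5×10⁻⁴ × 260 × 0.41 = 0.02665 m
Layer 3: 0.64 × 900 × 2.7×10⁻⁴ = 0.15552 m
Layer 4: 280 × 2.1×10⁻⁴ × 0.65 = 0.03822 m
1620–2820 m: 1.4×10⁻⁴ × 1200 × 0.26 = 0.04368 m
Δh = 0.10080 + 0.02665 + 0.15552 + 0.03822 + 0.04368 = 0.36487 m ≈ 36.5 cm

about 36.5 cm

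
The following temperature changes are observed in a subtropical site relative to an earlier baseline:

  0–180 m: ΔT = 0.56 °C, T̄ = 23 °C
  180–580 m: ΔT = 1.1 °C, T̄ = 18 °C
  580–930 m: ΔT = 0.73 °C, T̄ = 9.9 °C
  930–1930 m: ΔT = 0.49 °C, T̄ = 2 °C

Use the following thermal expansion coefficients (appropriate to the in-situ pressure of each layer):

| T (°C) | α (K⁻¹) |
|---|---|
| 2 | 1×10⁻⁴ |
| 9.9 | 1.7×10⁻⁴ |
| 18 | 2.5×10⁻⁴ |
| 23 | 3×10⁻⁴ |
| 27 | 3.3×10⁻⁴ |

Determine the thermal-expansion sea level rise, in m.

Layer 1 at 23 °C → α = 3×10⁻⁴ K⁻¹
Layer 2 at 18 °C → α = 2.5×10⁻⁴ K⁻¹
Layer 3 at 9.9 °C → α = 1.7×10⁻⁴ K⁻¹
Layer 4 at 2 °C → α = 1×10⁻⁴ K⁻¹
Layer 1: 3×10⁻⁴ × 0.56 × 180 = 0.03024 m
Layer 2: 2.5×10⁻⁴ × 1.1 × 400 = 0.11000 m
1.7×10⁻⁴ × 0.73 × 350 = 0.043435 m
Layer 4: 1000 × 1×10⁻⁴ × 0.49 = 0.04900 m
Δh = 0.03024 + 0.11000 + 0.043435 + 0.04900 = 0.232675 m ≈ 0.233 m

0.233 m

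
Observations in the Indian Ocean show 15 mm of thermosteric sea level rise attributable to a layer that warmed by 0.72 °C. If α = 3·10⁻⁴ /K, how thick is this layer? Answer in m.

H = Δh/(αΔT) = 0.015 / (3×10⁻⁴ × 0.72) ≈ 69.44 m

H ≈ 69 m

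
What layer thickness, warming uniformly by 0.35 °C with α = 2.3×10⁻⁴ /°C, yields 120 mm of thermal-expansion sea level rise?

H ≈ 1490 m

H = Δh/(αΔT) = 0.12 / (2.3×10⁻⁴ × 0.35) ≈ 1491 m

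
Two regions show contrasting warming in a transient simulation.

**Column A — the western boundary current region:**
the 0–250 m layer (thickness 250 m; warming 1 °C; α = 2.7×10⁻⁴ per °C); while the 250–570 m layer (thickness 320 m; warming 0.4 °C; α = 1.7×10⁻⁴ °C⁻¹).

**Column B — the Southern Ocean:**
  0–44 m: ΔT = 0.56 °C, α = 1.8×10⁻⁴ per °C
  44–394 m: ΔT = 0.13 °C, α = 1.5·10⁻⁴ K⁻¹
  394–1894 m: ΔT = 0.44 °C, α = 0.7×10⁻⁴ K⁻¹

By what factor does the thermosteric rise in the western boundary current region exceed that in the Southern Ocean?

≈ 1.55×

A 0–250 m: 250 × 1 × 2.7×10⁻⁴ = 0.06750 m
A 250–570 m: 320 × 0.4 × 1.7×10⁻⁴ = 0.02176 m
A total: 0.08926 m
B 0–44 m: 1.8×10⁻⁴ × 0.56 × 44 = 0.0044352 m
B Layer 2: 350 × 0.13 × 1.5×10⁻⁴ = 0.006825 m
B 0.44 × 1500 × 0.7×10⁻⁴ = 0.04620 m
B total: 0.0574602 m
Ratio: 0.08926 / 0.0574602 ≈ 1.553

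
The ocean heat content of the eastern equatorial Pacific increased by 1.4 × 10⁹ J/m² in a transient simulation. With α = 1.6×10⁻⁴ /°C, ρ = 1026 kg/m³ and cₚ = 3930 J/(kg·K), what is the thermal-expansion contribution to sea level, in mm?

Δh = αQ/(ρcₚ) = 1.6×10⁻⁴ × 1.4×10⁹ / (1026 × 3930) ≈ 0.055553 m

about 55.6 mm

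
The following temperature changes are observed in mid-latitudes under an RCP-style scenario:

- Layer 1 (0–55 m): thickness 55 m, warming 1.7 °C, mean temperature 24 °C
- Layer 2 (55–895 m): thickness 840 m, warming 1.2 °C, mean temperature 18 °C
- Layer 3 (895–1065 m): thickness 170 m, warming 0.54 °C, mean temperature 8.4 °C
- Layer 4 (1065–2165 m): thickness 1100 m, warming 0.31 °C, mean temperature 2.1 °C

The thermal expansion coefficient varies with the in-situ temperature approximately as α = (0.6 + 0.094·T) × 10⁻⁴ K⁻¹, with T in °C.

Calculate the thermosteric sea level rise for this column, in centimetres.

Δh ≈ 29.8 cm

Layer 1: α = (0.6 + 0.094×24)×10⁻⁴ = 2.856×10⁻⁴ K⁻¹
Layer 2: α = (0.6 + 0.094×18)×10⁻⁴ = 2.292×10⁻⁴ K⁻¹
Layer 3: α = (0.6 + 0.094×8.4)×10⁻⁴ = 1.3896×10⁻⁴ K⁻¹
Layer 4: α = (0.6 + 0.094×2.1)×10⁻⁴ = 0.7974×10⁻⁴ K⁻¹
55 × 2.856×10⁻⁴ × 1.7 = 0.0267036 m
Layer 2: 2.292×10⁻⁴ × 840 × 1.2 = 0.2310336 m
0.54 × 170 × 1.3896×10⁻⁴ = 0.012756528 m
1100 × 0.31 × 0.7974×10⁻⁴ = 0.02719134 m
Δh = 0.0267036 + 0.2310336 + 0.012756528 + 0.02719134 = 0.297685068 m ≈ 29.8 cm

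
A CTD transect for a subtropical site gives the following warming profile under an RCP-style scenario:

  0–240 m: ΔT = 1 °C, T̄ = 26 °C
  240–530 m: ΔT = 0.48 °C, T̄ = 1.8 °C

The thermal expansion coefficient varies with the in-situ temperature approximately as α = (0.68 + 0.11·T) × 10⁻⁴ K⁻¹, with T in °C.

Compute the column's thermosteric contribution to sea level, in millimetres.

Layer 1: α = (0.68 + 0.11×26)×10⁻⁴ = 3.54×10⁻⁴ K⁻¹
Layer 2: α = (0.68 + 0.11×1.8)×10⁻⁴ = 0.878×10⁻⁴ K⁻¹
0–240 m: 240 × 3.54×10⁻⁴ × 1 = 0.08496 m
0.48 × 0.878×10⁻⁴ × 290 = 0.01222176 m
Δh = 0.08496 + 0.01222176 = 0.09718176 m

97.2 mm of thermosteric rise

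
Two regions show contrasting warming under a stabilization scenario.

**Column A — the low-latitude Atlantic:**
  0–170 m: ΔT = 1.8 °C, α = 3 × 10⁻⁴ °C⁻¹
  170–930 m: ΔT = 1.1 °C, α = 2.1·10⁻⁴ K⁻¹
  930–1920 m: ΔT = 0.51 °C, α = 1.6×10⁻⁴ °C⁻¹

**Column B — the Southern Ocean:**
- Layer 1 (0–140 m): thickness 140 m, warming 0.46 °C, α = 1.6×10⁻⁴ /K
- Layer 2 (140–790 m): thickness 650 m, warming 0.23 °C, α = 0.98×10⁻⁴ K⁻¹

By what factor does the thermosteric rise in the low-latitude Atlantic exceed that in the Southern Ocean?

≈ 14.0×

A Layer 1: 1.8 × 3×10⁻⁴ × 170 = 0.09180 m
A 170–930 m: 760 × 2.1×10⁻⁴ × 1.1 = 0.17556 m
A Layer 3: 990 × 0.51 × 1.6×10⁻⁴ = 0.080784 m
A total: 0.348144 m
B 0–140 m: 1.6×10⁻⁴ × 140 × 0.46 = 0.010304 m
B 140–790 m: 0.23 × 650 × 0.98×10⁻⁴ = 0.014651 m
B total: 0.024955 m
Ratio: 0.348144 / 0.024955 ≈ 13.95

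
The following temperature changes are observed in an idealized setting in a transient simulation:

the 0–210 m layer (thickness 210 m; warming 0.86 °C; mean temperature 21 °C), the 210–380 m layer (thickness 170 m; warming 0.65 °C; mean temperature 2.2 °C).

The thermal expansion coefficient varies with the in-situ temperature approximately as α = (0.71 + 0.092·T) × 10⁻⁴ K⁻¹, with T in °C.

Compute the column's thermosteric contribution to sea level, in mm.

57.8 mm of thermosteric rise

Layer 1: α = (0.71 + 0.092×21)×10⁻⁴ = 2.642×10⁻⁴ K⁻¹
Layer 2: α = (0.71 + 0.092×2.2)×10⁻⁴ = 0.9124×10⁻⁴ K⁻¹
2.642×10⁻⁴ × 0.86 × 210 = 0.04771452 m
170 × 0.9124×10⁻⁴ × 0.65 = 0.01008202 m
Δh = 0.04771452 + 0.01008202 = 0.05779654 m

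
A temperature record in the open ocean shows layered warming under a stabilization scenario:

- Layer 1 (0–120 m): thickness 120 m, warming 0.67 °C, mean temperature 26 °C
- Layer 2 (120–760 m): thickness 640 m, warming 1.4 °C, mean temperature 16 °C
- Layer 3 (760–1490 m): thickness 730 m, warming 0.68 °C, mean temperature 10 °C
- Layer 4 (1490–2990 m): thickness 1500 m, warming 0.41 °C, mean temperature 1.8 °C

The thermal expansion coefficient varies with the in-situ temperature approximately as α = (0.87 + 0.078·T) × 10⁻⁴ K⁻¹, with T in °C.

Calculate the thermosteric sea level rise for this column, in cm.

Δh ≈ 35.7 cm

Layer 1: α = (0.87 + 0.078×26)×10⁻⁴ = 2.898×10⁻⁴ K⁻¹
Layer 2: α = (0.87 + 0.078×16)×10⁻⁴ = 2.118×10⁻⁴ K⁻¹
Layer 3: α = (0.87 + 0.078×10)×10⁻⁴ = 1.65×10⁻⁴ K⁻¹
Layer 4: α = (0.87 + 0.078×1.8)×10⁻⁴ = 1.0104×10⁻⁴ K⁻¹
120 × 0.67 × 2.898×10⁻⁴ = 0.02329992 m
2.118×10⁻⁴ × 1.4 × 640 = 0.1897728 m
Layer 3: 0.68 × 730 × 1.65×10⁻⁴ = 0.081906 m
Layer 4: 1.0104×10⁻⁴ × 0.41 × 1500 = 0.0621396 m
Δh = 0.02329992 + 0.1897728 + 0.081906 + 0.0621396 = 0.35711832 m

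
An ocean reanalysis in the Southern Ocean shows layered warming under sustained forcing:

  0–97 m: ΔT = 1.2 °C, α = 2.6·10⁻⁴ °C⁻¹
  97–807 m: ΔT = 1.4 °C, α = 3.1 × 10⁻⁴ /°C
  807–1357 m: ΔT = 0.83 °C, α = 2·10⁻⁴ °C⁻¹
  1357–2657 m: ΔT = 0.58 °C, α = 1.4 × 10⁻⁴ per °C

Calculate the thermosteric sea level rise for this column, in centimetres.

0–97 m: 1.2 × 2.6×10⁻⁴ × 97 = 0.030264 m
Layer 2: 710 × 1.4 × 3.1×10⁻⁴ = 0.30814 m
Layer 3: 0.83 × 2×10⁻⁴ × 550 = 0.09130 m
1357–2657 m: 1300 × 0.58 × 1.4×10⁻⁴ = 0.10556 m
Δh = 0.030264 + 0.30814 + 0.09130 + 0.10556 = 0.535264 m

53.5 cm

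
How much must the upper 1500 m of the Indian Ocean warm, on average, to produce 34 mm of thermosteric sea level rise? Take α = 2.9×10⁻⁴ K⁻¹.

about 0.0782 °C

ΔT = Δh/(αH) = 0.034 / (2.9×10⁻⁴ × 1500) ≈ 0.07816 °C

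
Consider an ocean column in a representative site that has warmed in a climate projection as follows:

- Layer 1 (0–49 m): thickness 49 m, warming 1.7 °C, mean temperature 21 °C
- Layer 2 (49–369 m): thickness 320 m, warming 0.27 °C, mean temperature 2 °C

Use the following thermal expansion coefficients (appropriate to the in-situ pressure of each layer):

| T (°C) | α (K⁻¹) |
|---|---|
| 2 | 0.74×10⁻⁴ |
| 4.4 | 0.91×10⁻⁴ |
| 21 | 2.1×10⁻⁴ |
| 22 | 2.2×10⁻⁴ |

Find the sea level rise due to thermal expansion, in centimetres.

Layer 1 at 21 °C → α = 2.1×10⁻⁴ K⁻¹
Layer 2 at 2 °C → α = 0.74×10⁻⁴ K⁻¹
2.1×10⁻⁴ × 1.7 × 49 = 0.017493 m
49–369 m: 0.74×10⁻⁴ × 320 × 0.27 = 0.0063936 m
Δh = 0.017493 + 0.0063936 = 0.0238866 m ≈ 2.39 cm

2.39 cm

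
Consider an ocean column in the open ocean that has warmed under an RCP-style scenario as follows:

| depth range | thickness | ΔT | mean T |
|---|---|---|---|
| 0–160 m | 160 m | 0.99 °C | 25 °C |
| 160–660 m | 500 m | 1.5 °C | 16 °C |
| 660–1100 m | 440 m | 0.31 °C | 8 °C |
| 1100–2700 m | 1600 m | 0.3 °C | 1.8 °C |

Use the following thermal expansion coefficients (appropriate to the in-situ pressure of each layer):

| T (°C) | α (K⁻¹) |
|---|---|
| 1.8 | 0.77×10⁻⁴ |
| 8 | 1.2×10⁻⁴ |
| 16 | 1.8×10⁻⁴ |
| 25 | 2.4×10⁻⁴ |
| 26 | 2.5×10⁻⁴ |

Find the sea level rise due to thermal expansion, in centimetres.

Layer 1 at 25 °C → α = 2.4×10⁻⁴ K⁻¹
Layer 2 at 16 °C → α = 1.8×10⁻⁴ K⁻¹
Layer 3 at 8 °C → α = 1.2×10⁻⁴ K⁻¹
Layer 4 at 1.8 °C → α = 0.77×10⁻⁴ K⁻¹
2.4×10⁻⁴ × 0.99 × 160 = 0.038016 m
1.5 × 1.8×10⁻⁴ × 500 = 0.13500 m
Layer 3: 1.2×10⁻⁴ × 0.31 × 440 = 0.016368 m
1600 × 0.77×10⁻⁴ × 0.3 = 0.03696 m
Δh = 0.038016 + 0.13500 + 0.016368 + 0.03696 = 0.226344 m

about 23 cm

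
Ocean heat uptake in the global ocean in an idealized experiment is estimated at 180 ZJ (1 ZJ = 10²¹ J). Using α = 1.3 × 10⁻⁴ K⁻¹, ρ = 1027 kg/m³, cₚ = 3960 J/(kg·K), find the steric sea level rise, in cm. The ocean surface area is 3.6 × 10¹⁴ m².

about 1.6 cm

Per unit area: Q = 180×10²¹ / (3.6×10¹⁴) = 5×10⁸ J/m²
Δh = αQ/(ρcₚ) = 1.3×10⁻⁴ × 5×10⁸ / (1027 × 3960) ≈ 0.015983 m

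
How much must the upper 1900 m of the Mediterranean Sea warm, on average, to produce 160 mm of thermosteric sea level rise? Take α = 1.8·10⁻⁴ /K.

ΔT ≈ 0.468 K

ΔT = Δh/(αH) = 0.16 / (1.8×10⁻⁴ × 1900) ≈ 0.4678 K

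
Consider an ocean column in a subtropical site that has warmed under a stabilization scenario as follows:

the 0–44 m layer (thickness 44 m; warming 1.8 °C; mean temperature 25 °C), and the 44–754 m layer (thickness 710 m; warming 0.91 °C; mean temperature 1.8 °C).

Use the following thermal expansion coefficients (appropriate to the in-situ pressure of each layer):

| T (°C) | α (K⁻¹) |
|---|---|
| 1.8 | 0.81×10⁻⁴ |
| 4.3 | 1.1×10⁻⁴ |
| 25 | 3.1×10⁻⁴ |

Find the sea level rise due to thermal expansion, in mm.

Δh ≈ 77 mm

Layer 1 at 25 °C → α = 3.1×10⁻⁴ K⁻¹
Layer 2 at 1.8 °C → α = 0.81×10⁻⁴ K⁻¹
Layer 1: 3.1×10⁻⁴ × 1.8 × 44 = 0.024552 m
44–754 m: 710 × 0.91 × 0.81×10⁻⁴ = 0.0523341 m
Δh = 0.024552 + 0.0523341 = 0.0768861 m ≈ 77 mm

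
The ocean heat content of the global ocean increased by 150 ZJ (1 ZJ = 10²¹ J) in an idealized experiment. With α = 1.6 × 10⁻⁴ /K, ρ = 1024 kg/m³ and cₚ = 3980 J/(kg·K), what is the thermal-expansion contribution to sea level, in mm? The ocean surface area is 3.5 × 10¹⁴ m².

Per unit area: Q = 150×10²¹ / (3.5×10¹⁴) ≈ 4.286×10⁸ J/m²
Δh = αQ/(ρcₚ) = 1.6×10⁻⁴ × 4.286×10⁸ / (1024 × 3980) ≈ 0.016826 m

about 17 mm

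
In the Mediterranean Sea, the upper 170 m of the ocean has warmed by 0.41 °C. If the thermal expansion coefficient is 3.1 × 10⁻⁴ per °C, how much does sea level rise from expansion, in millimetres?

about 22 mm

Δh = αΔT·H = 3.1×10⁻⁴ × 0.41 × 170 = 0.021607 m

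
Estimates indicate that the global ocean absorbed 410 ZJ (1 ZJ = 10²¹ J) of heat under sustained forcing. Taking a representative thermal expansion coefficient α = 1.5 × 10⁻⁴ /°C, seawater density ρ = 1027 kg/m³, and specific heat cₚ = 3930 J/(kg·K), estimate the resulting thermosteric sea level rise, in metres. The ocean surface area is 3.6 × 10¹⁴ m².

Per unit area: Q = 410×10²¹ / (3.6×10¹⁴) ≈ 1.139×10⁹ J/m²
Δh = αQ/(ρcₚ) = 1.5×10⁻⁴ × 1.139×10⁹ / (1027 × 3930) ≈ 0.04233 m

0.0423 m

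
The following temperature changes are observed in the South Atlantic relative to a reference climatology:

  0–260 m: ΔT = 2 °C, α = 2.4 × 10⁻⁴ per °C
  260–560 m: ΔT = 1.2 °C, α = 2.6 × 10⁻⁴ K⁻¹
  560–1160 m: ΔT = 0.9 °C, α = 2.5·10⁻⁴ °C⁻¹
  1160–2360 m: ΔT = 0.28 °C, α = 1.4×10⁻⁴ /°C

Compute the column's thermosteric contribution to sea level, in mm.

2 × 260 × 2.4×10⁻⁴ = 0.12480 m
Layer 2: 2.6×10⁻⁴ × 1.2 × 300 = 0.09360 m
600 × 0.9 × 2.5×10⁻⁴ = 0.13500 m
0.28 × 1200 × 1.4×10⁻⁴ = 0.04704 m
Δh = 0.12480 + 0.09360 + 0.13500 + 0.04704 = 0.40044 m ≈ 400 mm

Δh ≈ 400 mm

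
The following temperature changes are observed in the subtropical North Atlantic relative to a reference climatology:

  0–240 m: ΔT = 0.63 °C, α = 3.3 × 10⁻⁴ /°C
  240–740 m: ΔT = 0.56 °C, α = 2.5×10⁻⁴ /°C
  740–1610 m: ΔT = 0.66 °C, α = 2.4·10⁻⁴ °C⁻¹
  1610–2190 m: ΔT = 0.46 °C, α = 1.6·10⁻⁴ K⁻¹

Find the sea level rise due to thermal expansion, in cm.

Layer 1: 3.3×10⁻⁴ × 0.63 × 240 = 0.049896 m
0.56 × 2.5×10⁻⁴ × 500 = 0.07000 m
740–1610 m: 0.66 × 870 × 2.4×10⁻⁴ = 0.137808 m
Layer 4: 580 × 1.6×10⁻⁴ × 0.46 = 0.042688 m
Δh = 0.049896 + 0.07000 + 0.137808 + 0.042688 = 0.300392 m ≈ 30.0 cm

about 30.0 cm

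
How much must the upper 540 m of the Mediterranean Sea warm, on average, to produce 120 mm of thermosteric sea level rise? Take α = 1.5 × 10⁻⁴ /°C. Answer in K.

about 1.5 K

ΔT = Δh/(αH) = 0.12 / (1.5×10⁻⁴ × 540) ≈ 1.481 K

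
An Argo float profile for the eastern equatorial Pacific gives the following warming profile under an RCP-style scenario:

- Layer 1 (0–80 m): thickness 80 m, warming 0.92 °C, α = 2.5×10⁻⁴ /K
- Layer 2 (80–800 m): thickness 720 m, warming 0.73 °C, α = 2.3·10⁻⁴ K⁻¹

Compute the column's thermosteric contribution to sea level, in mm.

139 mm of thermosteric rise

2.5×10⁻⁴ × 0.92 × 80 = 0.01840 m
720 × 0.73 × 2.3×10⁻⁴ = 0.120888 m
Δh = 0.01840 + 0.120888 = 0.139288 m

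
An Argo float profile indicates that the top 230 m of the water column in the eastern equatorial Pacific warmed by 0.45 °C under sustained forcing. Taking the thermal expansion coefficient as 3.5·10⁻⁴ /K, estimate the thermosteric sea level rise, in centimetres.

about 3.62 cm

Δh = αΔT·H = 3.5×10⁻⁴ × 0.45 × 230 = 0.036225 m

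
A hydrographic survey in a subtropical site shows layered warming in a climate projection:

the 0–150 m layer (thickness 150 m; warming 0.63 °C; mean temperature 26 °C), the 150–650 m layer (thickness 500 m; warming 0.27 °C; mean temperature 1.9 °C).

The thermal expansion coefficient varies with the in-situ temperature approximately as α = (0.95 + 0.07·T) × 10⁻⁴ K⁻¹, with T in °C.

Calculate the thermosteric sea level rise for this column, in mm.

Layer 1: α = (0.95 + 0.07×26)×10⁻⁴ = 2.77×10⁻⁴ K⁻¹
Layer 2: α = (0.95 + 0.07×1.9)×10⁻⁴ = 1.083×10⁻⁴ K⁻¹
150 × 2.77×10⁻⁴ × 0.63 = 0.0261765 m
Layer 2: 500 × 0.27 × 1.083×10⁻⁴ = 0.0146205 m
Δh = 0.0261765 + 0.0146205 = 0.040797 m

40.8 mm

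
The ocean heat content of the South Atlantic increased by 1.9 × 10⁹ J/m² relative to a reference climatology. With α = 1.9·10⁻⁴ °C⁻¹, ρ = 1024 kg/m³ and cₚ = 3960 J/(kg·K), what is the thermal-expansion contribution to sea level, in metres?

Δh = αQ/(ρcₚ) = 1.9×10⁻⁴ × 1.9×10⁹ / (1024 × 3960) ≈ 0.089025 m

Δh = 0.0890 m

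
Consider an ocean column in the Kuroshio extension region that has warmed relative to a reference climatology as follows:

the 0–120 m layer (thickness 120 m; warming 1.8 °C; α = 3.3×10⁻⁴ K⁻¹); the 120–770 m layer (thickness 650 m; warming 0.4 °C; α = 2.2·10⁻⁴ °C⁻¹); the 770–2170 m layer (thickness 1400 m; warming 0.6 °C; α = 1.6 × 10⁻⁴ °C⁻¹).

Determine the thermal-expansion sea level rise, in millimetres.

Δh ≈ 260 mm

0–120 m: 120 × 3.3×10⁻⁴ × 1.8 = 0.07128 m
120–770 m: 650 × 2.2×10⁻⁴ × 0.4 = 0.05720 m
770–2170 m: 1400 × 0.6 × 1.6×10⁻⁴ = 0.13440 m
Δh = 0.07128 + 0.05720 + 0.13440 = 0.26288 m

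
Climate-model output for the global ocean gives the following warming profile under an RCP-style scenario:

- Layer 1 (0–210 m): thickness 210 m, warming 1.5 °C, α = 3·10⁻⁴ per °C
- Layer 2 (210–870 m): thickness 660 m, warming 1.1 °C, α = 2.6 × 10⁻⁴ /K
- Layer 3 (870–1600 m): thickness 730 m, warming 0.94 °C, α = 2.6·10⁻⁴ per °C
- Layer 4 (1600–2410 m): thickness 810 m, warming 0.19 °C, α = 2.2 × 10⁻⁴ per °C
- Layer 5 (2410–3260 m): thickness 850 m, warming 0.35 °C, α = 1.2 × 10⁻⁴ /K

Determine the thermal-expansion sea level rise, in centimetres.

53.1 cm

0–210 m: 1.5 × 210 × 3×10⁻⁴ = 0.09450 m
Layer 2: 660 × 1.1 × 2.6×10⁻⁴ = 0.18876 m
2.6×10⁻⁴ × 730 × 0.94 = 0.178412 m
1600–2410 m: 810 × 2.2×10⁻⁴ × 0.19 = 0.033858 m
1.2×10⁻⁴ × 850 × 0.35 = 0.03570 m
Δh = 0.09450 + 0.18876 + 0.178412 + 0.033858 + 0.03570 = 0.53123 m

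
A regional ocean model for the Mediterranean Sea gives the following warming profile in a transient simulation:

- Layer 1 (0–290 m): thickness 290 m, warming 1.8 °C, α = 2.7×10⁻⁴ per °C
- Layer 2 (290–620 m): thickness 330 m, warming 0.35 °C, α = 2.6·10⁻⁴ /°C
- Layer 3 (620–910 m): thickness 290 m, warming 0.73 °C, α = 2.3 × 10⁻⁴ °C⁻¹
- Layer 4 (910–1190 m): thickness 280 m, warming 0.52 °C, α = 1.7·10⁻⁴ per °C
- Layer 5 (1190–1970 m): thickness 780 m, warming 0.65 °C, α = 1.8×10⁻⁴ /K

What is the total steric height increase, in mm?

336 mm of thermosteric rise

0–290 m: 290 × 1.8 × 2.7×10⁻⁴ = 0.14094 m
0.35 × 2.6×10⁻⁴ × 330 = 0.03003 m
2.3×10⁻⁴ × 0.73 × 290 = 0.048691 m
910–1190 m: 280 × 1.7×10⁻⁴ × 0.52 = 0.024752 m
1190–1970 m: 780 × 0.65 × 1.8×10⁻⁴ = 0.09126 m
Δh = 0.14094 + 0.03003 + 0.048691 + 0.024752 + 0.09126 = 0.335673 m ≈ 336 mm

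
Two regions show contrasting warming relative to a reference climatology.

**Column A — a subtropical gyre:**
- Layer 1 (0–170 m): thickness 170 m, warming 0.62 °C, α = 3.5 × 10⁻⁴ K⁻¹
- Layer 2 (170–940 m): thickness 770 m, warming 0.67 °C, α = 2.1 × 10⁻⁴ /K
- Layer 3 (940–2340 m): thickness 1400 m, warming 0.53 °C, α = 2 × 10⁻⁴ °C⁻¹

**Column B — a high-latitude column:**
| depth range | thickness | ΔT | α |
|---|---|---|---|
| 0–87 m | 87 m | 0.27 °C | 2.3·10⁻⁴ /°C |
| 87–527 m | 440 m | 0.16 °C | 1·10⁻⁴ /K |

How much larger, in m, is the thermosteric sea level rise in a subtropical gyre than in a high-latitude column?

A Layer 1: 170 × 3.5×10⁻⁴ × 0.62 = 0.03689 m
A Layer 2: 2.1×10⁻⁴ × 0.67 × 770 = 0.108339 m
A 1400 × 2×10⁻⁴ × 0.53 = 0.14840 m
A total: 0.293629 m
B 0–87 m: 87 × 2.3×10⁻⁴ × 0.27 = 0.0054027 m
B 440 × 1×10⁻⁴ × 0.16 = 0.00704 m
B total: 0.0124427 m
Difference: 0.293629 − 0.0124427 = 0.2811863 m

Δh_A − Δh_B ≈ 0.28 m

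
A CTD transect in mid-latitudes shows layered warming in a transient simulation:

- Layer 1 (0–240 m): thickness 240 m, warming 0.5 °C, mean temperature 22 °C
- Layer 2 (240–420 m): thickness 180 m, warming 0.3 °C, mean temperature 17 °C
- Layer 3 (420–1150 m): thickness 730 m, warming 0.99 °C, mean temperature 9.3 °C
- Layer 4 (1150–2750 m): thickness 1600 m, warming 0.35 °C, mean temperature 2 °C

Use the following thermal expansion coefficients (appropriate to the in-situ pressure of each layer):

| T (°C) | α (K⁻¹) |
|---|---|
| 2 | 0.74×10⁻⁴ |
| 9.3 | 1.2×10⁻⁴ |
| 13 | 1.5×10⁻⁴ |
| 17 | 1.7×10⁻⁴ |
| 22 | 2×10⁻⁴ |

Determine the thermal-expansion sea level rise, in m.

0.161 m

Layer 1 at 22 °C → α = 2×10⁻⁴ K⁻¹
Layer 2 at 17 °C → α = 1.7×10⁻⁴ K⁻¹
Layer 3 at 9.3 °C → α = 1.2×10⁻⁴ K⁻¹
Layer 4 at 2 °C → α = 0.74×10⁻⁴ K⁻¹
Layer 1: 0.5 × 240 × 2×10⁻⁴ = 0.02400 m
180 × 1.7×10⁻⁴ × 0.3 = 0.00918 m
420–1150 m: 730 × 0.99 × 1.2×10⁻⁴ = 0.086724 m
0.74×10⁻⁴ × 1600 × 0.35 = 0.04144 m
Δh = 0.02400 + 0.00918 + 0.086724 + 0.04144 = 0.161344 m ≈ 0.161 m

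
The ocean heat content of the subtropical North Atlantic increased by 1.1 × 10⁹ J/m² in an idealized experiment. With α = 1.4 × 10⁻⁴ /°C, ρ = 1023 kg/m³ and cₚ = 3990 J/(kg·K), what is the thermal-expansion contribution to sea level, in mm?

Δh = αQ/(ρcₚ) = 1.4×10⁻⁴ × 1.1×10⁹ / (1023 × 3990) ≈ 0.037729 m

Δh ≈ 37.7 mm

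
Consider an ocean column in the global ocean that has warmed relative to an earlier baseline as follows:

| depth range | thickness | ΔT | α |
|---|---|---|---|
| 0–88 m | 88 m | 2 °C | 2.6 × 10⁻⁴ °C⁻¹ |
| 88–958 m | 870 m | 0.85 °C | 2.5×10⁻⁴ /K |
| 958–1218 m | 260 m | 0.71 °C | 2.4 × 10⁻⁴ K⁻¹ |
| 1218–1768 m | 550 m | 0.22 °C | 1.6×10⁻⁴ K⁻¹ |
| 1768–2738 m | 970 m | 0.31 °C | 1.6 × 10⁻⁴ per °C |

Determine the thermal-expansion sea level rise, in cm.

34.2 cm

Layer 1: 2.6×10⁻⁴ × 2 × 88 = 0.04576 m
0.85 × 870 × 2.5×10⁻⁴ = 0.184875 m
260 × 0.71 × 2.4×10⁻⁴ = 0.044304 m
Layer 4: 0.22 × 1.6×10⁻⁴ × 550 = 0.01936 m
1768–2738 m: 1.6×10⁻⁴ × 970 × 0.31 = 0.048112 m
Δh = 0.04576 + 0.184875 + 0.044304 + 0.01936 + 0.048112 = 0.342411 m ≈ 34.2 cm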